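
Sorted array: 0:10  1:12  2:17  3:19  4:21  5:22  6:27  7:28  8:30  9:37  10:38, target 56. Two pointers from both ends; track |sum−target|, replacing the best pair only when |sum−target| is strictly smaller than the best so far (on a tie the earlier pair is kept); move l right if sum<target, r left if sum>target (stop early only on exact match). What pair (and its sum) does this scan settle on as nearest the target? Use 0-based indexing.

pair (19, 37) with sum 56 (|Δ|=0)

l=0 r=10: 10+38=48 d=8 *, l++
l=1 r=10: 12+38=50 d=6 *, l++
l=2 r=10: 17+38=55 d=1 *, l++
l=3 r=10: 19+38=57 d=1, r--
l=3 r=9: 19+37=56 d=0 *, stop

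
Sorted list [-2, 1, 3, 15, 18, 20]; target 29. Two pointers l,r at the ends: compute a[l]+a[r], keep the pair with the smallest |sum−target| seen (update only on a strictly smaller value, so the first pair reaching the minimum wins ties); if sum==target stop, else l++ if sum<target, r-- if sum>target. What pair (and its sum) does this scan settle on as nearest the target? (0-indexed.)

[0,5] -2+20=18 d=11 * → l++
[1,5] 1+20=21 d=8 * → l++
[2,5] 3+20=23 d=6 * → l++
[3,5] 15+20=35 d=6 → r--
[3,4] 15+18=33 d=4 * → r--

pair (15, 18) with sum 33 (|Δ|=4)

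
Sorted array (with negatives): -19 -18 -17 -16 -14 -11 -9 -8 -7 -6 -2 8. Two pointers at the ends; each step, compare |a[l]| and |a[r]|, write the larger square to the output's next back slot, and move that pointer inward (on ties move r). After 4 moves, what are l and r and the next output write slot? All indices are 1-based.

l=1 r=12: |-19|>|8| out[12]=361, l++
l=2 r=12: |-18|>|8| out[11]=324, l++
l=3 r=12: |-17|>|8| out[10]=289, l++
l=4 r=12: |-16|>|8| out[9]=256, l++

l=5, r=12, next write slot=8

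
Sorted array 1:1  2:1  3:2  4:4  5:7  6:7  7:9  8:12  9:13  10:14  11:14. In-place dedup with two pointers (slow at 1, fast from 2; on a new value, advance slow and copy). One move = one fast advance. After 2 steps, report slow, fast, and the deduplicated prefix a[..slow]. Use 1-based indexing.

(s=1,f=2) a[fast]=1=a[slow] dup → fast++
(s=1,f=3) a[fast]=2≠a[slow]=1 write a[2]=2 → slow++,fast++

slow=2, fast=4, prefix=[1, 2]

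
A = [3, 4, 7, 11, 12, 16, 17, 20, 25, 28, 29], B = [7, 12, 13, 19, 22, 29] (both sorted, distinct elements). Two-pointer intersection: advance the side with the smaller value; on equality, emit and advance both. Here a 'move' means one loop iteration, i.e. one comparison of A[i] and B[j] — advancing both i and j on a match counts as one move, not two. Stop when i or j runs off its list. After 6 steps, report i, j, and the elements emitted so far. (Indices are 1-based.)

[i=1,j=1] 3<7 → i++
[i=2,j=1] 4<7 → i++
[i=3,j=1] 7==7 emit → i++,j++
[i=4,j=2] 11<12 → i++
[i=5,j=2] 12==12 emit → i++,j++
[i=6,j=3] 16>13 → j++

i=6, j=4, emitted=[7, 12]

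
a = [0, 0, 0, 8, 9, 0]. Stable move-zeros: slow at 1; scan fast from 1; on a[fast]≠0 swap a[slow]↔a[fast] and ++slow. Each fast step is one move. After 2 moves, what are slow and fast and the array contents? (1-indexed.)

slow=1, fast=3, a=[0, 0, 0, 8, 9, 0]

(s=1,f=1) a[fast]=0 → fast++
(s=1,f=2) a[fast]=0 → fast++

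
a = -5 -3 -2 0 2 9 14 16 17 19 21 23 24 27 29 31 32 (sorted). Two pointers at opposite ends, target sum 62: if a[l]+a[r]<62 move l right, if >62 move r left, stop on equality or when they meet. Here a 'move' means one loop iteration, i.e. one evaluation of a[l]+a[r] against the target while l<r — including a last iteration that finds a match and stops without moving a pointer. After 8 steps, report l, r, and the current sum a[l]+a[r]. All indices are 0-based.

l=8, r=16, sum=49

[0,16] -5+32=27 <62 → l++
[1,16] -3+32=29 <62 → l++
[2,16] -2+32=30 <62 → l++
[3,16] 0+32=32 <62 → l++
[4,16] 2+32=34 <62 → l++
[5,16] 9+32=41 <62 → l++
[6,16] 14+32=46 <62 → l++
[7,16] 16+32=48 <62 → l++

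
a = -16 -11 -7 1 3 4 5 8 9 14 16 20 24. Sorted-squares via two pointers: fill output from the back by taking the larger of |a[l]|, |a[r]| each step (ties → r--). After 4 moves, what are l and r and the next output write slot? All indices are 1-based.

[1,13] |-16|<=|24| out[13]=576 → r--
[1,12] |-16|<=|20| out[12]=400 → r--
[1,11] |-16|<=|16| out[11]=256 → r--
[1,10] |-16|>|14| out[10]=256 → l++

l=2, r=10, next write slot=9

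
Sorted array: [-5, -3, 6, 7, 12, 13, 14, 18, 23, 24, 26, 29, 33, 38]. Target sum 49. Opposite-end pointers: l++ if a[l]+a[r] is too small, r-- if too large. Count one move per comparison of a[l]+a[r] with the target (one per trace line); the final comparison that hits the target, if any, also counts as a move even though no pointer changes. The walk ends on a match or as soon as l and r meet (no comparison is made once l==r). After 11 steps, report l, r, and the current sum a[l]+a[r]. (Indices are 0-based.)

l=8, r=10, sum=49

l=0 r=13: -5+38=33 <49, l++
l=1 r=13: -3+38=35 <49, l++
l=2 r=13: 6+38=44 <49, l++
l=3 r=13: 7+38=45 <49, l++
l=4 r=13: 12+38=50 >49, r--
l=4 r=12: 12+33=45 <49, l++
l=5 r=12: 13+33=46 <49, l++
l=6 r=12: 14+33=47 <49, l++
l=7 r=12: 18+33=51 >49, r--
l=7 r=11: 18+29=47 <49, l++
l=8 r=11: 23+29=52 >49, r--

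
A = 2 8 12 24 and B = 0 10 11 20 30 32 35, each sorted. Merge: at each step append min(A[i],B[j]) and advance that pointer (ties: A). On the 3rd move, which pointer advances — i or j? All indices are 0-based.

i

i=0 j=0: A[i]=2>B[j]=0 take 0, j++
i=0 j=1: A[i]=2<=B[j]=10 take 2, i++
i=1 j=1: A[i]=8<=B[j]=10 take 8, i++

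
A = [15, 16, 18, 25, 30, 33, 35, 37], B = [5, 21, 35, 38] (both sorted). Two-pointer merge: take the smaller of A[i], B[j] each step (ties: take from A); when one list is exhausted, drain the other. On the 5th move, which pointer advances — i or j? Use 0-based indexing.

i=0 j=0: A[i]=15>B[j]=5 take 5, j++
i=0 j=1: A[i]=15<=B[j]=21 take 15, i++
i=1 j=1: A[i]=16<=B[j]=21 take 16, i++
i=2 j=1: A[i]=18<=B[j]=21 take 18, i++
i=3 j=1: A[i]=25>B[j]=21 take 21, j++

j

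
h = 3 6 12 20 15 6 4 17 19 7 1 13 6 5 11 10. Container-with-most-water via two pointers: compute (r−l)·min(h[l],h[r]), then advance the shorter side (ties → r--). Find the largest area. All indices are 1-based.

max area = 132

l=1 r=16: min(3,10)*15=45 best=45 *, l++
l=2 r=16: min(6,10)*14=84 best=84 *, l++
l=3 r=16: min(12,10)*13=130 best=130 *, r--
l=3 r=15: min(12,11)*12=132 best=132 *, r--
l=3 r=14: min(12,5)*11=55 best=132, r--
l=3 r=13: min(12,6)*10=60 best=132, r--
l=3 r=12: min(12,13)*9=108 best=132, l++
l=4 r=12: min(20,13)*8=104 best=132, r--
l=4 r=11: min(20,1)*7=7 best=132, r--
l=4 r=10: min(20,7)*6=42 best=132, r--
l=4 r=9: min(20,19)*5=95 best=132, r--
l=4 r=8: min(20,17)*4=68 best=132, r--
l=4 r=7: min(20,4)*3=12 best=132, r--
l=4 r=6: min(20,6)*2=12 best=132, r--
l=4 r=5: min(20,15)*1=15 best=132, r--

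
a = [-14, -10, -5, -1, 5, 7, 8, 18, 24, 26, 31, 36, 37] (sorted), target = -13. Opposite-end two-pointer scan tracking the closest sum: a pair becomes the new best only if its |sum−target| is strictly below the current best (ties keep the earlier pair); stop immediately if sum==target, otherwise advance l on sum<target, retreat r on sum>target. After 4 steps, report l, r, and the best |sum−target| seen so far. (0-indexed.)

[0,12] -14+37=23 d=36 * → r--
[0,11] -14+36=22 d=35 * → r--
[0,10] -14+31=17 d=30 * → r--
[0,9] -14+26=12 d=25 * → r--

l=0, r=8, best |Δ|=25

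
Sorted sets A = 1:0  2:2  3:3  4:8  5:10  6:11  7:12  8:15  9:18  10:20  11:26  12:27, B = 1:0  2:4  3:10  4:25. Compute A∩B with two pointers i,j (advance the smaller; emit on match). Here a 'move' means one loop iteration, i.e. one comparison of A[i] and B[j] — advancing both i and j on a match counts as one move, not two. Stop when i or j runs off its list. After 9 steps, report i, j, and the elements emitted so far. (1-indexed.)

[i=1,j=1] 0==0 emit → i++,j++
[i=2,j=2] 2<4 → i++
[i=3,j=2] 3<4 → i++
[i=4,j=2] 8>4 → j++
[i=4,j=3] 8<10 → i++
[i=5,j=3] 10==10 emit → i++,j++
[i=6,j=4] 11<25 → i++
[i=7,j=4] 12<25 → i++
[i=8,j=4] 15<25 → i++

i=9, j=4, emitted=[0, 10]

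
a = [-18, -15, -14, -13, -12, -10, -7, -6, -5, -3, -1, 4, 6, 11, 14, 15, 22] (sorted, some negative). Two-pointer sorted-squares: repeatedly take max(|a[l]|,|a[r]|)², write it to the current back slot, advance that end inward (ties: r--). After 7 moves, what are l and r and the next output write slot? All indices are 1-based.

l=5, r=14, next write slot=10

[1,17] |-18|<=|22| out[17]=484 → r--
[1,16] |-18|>|15| out[16]=324 → l++
[2,16] |-15|<=|15| out[15]=225 → r--
[2,15] |-15|>|14| out[14]=225 → l++
[3,15] |-14|<=|14| out[13]=196 → r--
[3,14] |-14|>|11| out[12]=196 → l++
[4,14] |-13|>|11| out[11]=169 → l++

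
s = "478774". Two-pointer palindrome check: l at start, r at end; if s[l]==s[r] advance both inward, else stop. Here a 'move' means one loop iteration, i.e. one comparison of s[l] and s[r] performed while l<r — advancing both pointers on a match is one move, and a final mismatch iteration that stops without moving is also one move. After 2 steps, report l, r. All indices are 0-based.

l=0 r=5: '4'=='4', l++,r--
l=1 r=4: '7'=='7', l++,r--

l=2, r=3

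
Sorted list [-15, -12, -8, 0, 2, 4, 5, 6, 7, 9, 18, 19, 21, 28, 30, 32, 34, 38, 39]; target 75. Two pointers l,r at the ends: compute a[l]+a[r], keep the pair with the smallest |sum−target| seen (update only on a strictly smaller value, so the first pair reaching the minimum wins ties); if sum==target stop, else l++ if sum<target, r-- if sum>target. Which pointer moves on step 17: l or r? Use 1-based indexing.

[1,19] -15+39=24 d=51 * → l++
[2,19] -12+39=27 d=48 * → l++
[3,19] -8+39=31 d=44 * → l++
[4,19] 0+39=39 d=36 * → l++
[5,19] 2+39=41 d=34 * → l++
[6,19] 4+39=43 d=32 * → l++
[7,19] 5+39=44 d=31 * → l++
[8,19] 6+39=45 d=30 * → l++
[9,19] 7+39=46 d=29 * → l++
[10,19] 9+39=48 d=27 * → l++
[11,19] 18+39=57 d=18 * → l++
[12,19] 19+39=58 d=17 * → l++
[13,19] 21+39=60 d=15 * → l++
[14,19] 28+39=67 d=8 * → l++
[15,19] 30+39=69 d=6 * → l++
[16,19] 32+39=71 d=4 * → l++
[17,19] 34+39=73 d=2 * → l++

l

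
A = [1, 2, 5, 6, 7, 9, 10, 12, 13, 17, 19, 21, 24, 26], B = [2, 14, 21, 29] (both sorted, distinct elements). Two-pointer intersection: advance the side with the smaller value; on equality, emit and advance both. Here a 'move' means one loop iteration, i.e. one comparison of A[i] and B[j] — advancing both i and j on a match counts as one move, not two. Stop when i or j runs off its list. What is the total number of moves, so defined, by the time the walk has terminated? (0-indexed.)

15 moves

i=0 j=0: 1<2, i++
i=1 j=0: 2==2 emit, i++,j++
i=2 j=1: 5<14, i++
i=3 j=1: 6<14, i++
i=4 j=1: 7<14, i++
i=5 j=1: 9<14, i++
i=6 j=1: 10<14, i++
i=7 j=1: 12<14, i++
i=8 j=1: 13<14, i++
i=9 j=1: 17>14, j++
i=9 j=2: 17<21, i++
i=10 j=2: 19<21, i++
i=11 j=2: 21==21 emit, i++,j++
i=12 j=3: 24<29, i++
i=13 j=3: 26<29, i++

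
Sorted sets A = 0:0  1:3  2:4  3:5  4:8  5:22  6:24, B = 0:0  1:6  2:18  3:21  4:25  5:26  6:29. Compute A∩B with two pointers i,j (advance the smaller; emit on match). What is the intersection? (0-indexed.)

intersection = [0]

i=0 j=0: 0==0 emit, i++,j++
i=1 j=1: 3<6, i++
i=2 j=1: 4<6, i++
i=3 j=1: 5<6, i++
i=4 j=1: 8>6, j++
i=4 j=2: 8<18, i++
i=5 j=2: 22>18, j++
i=5 j=3: 22>21, j++
i=5 j=4: 22<25, i++
i=6 j=4: 24<25, i++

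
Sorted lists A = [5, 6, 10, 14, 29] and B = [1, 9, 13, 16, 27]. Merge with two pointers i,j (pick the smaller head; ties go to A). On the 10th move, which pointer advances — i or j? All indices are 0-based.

i

i=0 j=0: A[i]=5>B[j]=1 take 1, j++
i=0 j=1: A[i]=5<=B[j]=9 take 5, i++
i=1 j=1: A[i]=6<=B[j]=9 take 6, i++
i=2 j=1: A[i]=10>B[j]=9 take 9, j++
i=2 j=2: A[i]=10<=B[j]=13 take 10, i++
i=3 j=2: A[i]=14>B[j]=13 take 13, j++
i=3 j=3: A[i]=14<=B[j]=16 take 14, i++
i=4 j=3: A[i]=29>B[j]=16 take 16, j++
i=4 j=4: A[i]=29>B[j]=27 take 27, j++
i=4 j=5: B done, take A[i]=29, i++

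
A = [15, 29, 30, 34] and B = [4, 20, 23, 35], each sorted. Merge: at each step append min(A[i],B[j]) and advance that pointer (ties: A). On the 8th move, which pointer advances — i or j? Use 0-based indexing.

[i=0,j=0] A[i]=15>B[j]=4 take 4 → j++
[i=0,j=1] A[i]=15<=B[j]=20 take 15 → i++
[i=1,j=1] A[i]=29>B[j]=20 take 20 → j++
[i=1,j=2] A[i]=29>B[j]=23 take 23 → j++
[i=1,j=3] A[i]=29<=B[j]=35 take 29 → i++
[i=2,j=3] A[i]=30<=B[j]=35 take 30 → i++
[i=3,j=3] A[i]=34<=B[j]=35 take 34 → i++
[i=4,j=3] A done, take B[j]=35 → j++

j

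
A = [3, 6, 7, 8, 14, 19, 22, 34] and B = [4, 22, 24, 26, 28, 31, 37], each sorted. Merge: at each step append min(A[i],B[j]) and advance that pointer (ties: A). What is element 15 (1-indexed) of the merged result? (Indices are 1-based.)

i=1 j=1: A[i]=3<=B[j]=4 take 3, i++
i=2 j=1: A[i]=6>B[j]=4 take 4, j++
i=2 j=2: A[i]=6<=B[j]=22 take 6, i++
i=3 j=2: A[i]=7<=B[j]=22 take 7, i++
i=4 j=2: A[i]=8<=B[j]=22 take 8, i++
i=5 j=2: A[i]=14<=B[j]=22 take 14, i++
i=6 j=2: A[i]=19<=B[j]=22 take 19, i++
i=7 j=2: A[i]=22<=B[j]=22 take 22, i++
i=8 j=2: A[i]=34>B[j]=22 take 22, j++
i=8 j=3: A[i]=34>B[j]=24 take 24, j++
i=8 j=4: A[i]=34>B[j]=26 take 26, j++
i=8 j=5: A[i]=34>B[j]=28 take 28, j++
i=8 j=6: A[i]=34>B[j]=31 take 31, j++
i=8 j=7: A[i]=34<=B[j]=37 take 34, i++
i=9 j=7: A done, take B[j]=37, j++

merged[15] = 37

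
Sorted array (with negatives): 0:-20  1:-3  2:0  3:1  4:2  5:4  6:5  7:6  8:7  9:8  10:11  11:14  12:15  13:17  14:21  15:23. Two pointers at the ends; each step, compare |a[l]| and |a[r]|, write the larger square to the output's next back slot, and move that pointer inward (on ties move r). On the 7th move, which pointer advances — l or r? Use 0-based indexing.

r

l=0 r=15: |-20|<=|23| out[15]=529, r--
l=0 r=14: |-20|<=|21| out[14]=441, r--
l=0 r=13: |-20|>|17| out[13]=400, l++
l=1 r=13: |-3|<=|17| out[12]=289, r--
l=1 r=12: |-3|<=|15| out[11]=225, r--
l=1 r=11: |-3|<=|14| out[10]=196, r--
l=1 r=10: |-3|<=|11| out[9]=121, r--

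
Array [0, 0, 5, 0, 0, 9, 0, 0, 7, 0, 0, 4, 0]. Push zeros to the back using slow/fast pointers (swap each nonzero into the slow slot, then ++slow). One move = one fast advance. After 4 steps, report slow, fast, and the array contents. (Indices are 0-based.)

slow=0 fast=0: a[fast]=0, fast++
slow=0 fast=1: a[fast]=0, fast++
slow=0 fast=2: a[fast]=5≠0 swap→a[0]=5, slow++,fast++
slow=1 fast=3: a[fast]=0, fast++

slow=1, fast=4, a=[5, 0, 0, 0, 0, 9, 0, 0, 7, 0, 0, 4, 0]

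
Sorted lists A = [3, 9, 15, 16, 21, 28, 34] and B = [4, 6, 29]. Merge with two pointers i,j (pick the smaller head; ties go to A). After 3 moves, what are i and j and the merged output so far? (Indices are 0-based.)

i=1, j=2, merged so far=[3, 4, 6]

i=0 j=0: A[i]=3<=B[j]=4 take 3, i++
i=1 j=0: A[i]=9>B[j]=4 take 4, j++
i=1 j=1: A[i]=9>B[j]=6 take 6, j++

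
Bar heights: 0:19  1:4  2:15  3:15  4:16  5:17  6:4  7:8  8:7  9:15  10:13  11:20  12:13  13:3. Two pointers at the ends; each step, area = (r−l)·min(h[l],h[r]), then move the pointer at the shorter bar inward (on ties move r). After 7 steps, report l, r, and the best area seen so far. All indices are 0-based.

[0,13] min(19,3)*13=39 best=39 * → r--
[0,12] min(19,13)*12=156 best=156 * → r--
[0,11] min(19,20)*11=209 best=209 * → l++
[1,11] min(4,20)*10=40 best=209 → l++
[2,11] min(15,20)*9=135 best=209 → l++
[3,11] min(15,20)*8=120 best=209 → l++
[4,11] min(16,20)*7=112 best=209 → l++

l=5, r=11, best area=209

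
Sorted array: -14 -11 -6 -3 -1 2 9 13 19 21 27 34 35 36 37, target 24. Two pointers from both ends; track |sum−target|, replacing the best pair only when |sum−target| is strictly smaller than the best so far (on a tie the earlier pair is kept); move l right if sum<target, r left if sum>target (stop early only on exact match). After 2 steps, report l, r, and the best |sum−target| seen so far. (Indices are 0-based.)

l=1, r=13, best |Δ|=1

[0,14] -14+37=23 d=1 * → l++
[1,14] -11+37=26 d=2 → r--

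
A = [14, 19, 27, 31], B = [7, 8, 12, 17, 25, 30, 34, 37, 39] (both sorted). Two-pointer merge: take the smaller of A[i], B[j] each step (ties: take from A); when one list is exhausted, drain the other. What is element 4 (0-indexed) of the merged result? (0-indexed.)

merged[4] = 17

i=0 j=0: A[i]=14>B[j]=7 take 7, j++
i=0 j=1: A[i]=14>B[j]=8 take 8, j++
i=0 j=2: A[i]=14>B[j]=12 take 12, j++
i=0 j=3: A[i]=14<=B[j]=17 take 14, i++
i=1 j=3: A[i]=19>B[j]=17 take 17, j++
i=1 j=4: A[i]=19<=B[j]=25 take 19, i++
i=2 j=4: A[i]=27>B[j]=25 take 25, j++
i=2 j=5: A[i]=27<=B[j]=30 take 27, i++
i=3 j=5: A[i]=31>B[j]=30 take 30, j++
i=3 j=6: A[i]=31<=B[j]=34 take 31, i++
i=4 j=6: A done, take B[j]=34, j++
i=4 j=7: A done, take B[j]=37, j++
i=4 j=8: A done, take B[j]=39, j++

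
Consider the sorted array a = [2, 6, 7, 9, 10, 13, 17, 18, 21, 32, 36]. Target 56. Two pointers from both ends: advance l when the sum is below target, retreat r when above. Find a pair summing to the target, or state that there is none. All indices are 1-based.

no pair

l=1 r=11: 2+36=38 <56, l++
l=2 r=11: 6+36=42 <56, l++
l=3 r=11: 7+36=43 <56, l++
l=4 r=11: 9+36=45 <56, l++
l=5 r=11: 10+36=46 <56, l++
l=6 r=11: 13+36=49 <56, l++
l=7 r=11: 17+36=53 <56, l++
l=8 r=11: 18+36=54 <56, l++
l=9 r=11: 21+36=57 >56, r--
l=9 r=10: 21+32=53 <56, l++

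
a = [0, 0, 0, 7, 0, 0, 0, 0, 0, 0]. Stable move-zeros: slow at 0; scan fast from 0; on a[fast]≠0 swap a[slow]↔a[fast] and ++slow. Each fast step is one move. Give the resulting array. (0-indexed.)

(s=0,f=0) a[fast]=0 → fast++
(s=0,f=1) a[fast]=0 → fast++
(s=0,f=2) a[fast]=0 → fast++
(s=0,f=3) a[fast]=7≠0 swap→a[0]=7 → slow++,fast++
(s=1,f=4) a[fast]=0 → fast++
(s=1,f=5) a[fast]=0 → fast++
(s=1,f=6) a[fast]=0 → fast++
(s=1,f=7) a[fast]=0 → fast++
(s=1,f=8) a[fast]=0 → fast++
(s=1,f=9) a[fast]=0 → fast++

[7, 0, 0, 0, 0, 0, 0, 0, 0, 0]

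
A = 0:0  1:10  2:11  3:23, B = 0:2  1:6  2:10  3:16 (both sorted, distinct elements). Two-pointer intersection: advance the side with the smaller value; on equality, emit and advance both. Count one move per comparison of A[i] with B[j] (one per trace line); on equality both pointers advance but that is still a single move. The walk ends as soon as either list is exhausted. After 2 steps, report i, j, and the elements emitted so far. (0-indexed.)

[i=0,j=0] 0<2 → i++
[i=1,j=0] 10>2 → j++

i=1, j=1, emitted=[]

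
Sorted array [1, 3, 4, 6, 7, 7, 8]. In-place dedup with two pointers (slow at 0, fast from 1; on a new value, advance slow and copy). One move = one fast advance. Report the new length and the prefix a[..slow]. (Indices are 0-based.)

slow=0 fast=1: a[fast]=3≠a[slow]=1 write a[1]=3, slow++,fast++
slow=1 fast=2: a[fast]=4≠a[slow]=3 write a[2]=4, slow++,fast++
slow=2 fast=3: a[fast]=6≠a[slow]=4 write a[3]=6, slow++,fast++
slow=3 fast=4: a[fast]=7≠a[slow]=6 write a[4]=7, slow++,fast++
slow=4 fast=5: a[fast]=7=a[slow] dup, fast++
slow=4 fast=6: a[fast]=8≠a[slow]=7 write a[5]=8, slow++,fast++

length 6; prefix = [1, 3, 4, 6, 7, 8]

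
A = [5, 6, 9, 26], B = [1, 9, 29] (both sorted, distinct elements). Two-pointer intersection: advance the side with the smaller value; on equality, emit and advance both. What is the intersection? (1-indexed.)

intersection = [9]

i=1 j=1: 5>1, j++
i=1 j=2: 5<9, i++
i=2 j=2: 6<9, i++
i=3 j=2: 9==9 emit, i++,j++
i=4 j=3: 26<29, i++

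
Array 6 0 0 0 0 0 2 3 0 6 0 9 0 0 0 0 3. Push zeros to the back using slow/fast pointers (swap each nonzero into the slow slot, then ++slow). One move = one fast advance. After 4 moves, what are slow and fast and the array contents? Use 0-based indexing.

(s=0,f=0) a[fast]=6≠0 swap→a[0]=6 → slow++,fast++
(s=1,f=1) a[fast]=0 → fast++
(s=1,f=2) a[fast]=0 → fast++
(s=1,f=3) a[fast]=0 → fast++

slow=1, fast=4, a=[6, 0, 0, 0, 0, 0, 2, 3, 0, 6, 0, 9, 0, 0, 0, 0, 3]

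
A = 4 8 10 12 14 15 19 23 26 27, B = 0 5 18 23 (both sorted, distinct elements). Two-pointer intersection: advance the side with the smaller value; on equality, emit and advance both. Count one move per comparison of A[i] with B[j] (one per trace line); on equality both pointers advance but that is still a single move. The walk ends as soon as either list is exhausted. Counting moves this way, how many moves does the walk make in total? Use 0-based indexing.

11 moves

[i=0,j=0] 4>0 → j++
[i=0,j=1] 4<5 → i++
[i=1,j=1] 8>5 → j++
[i=1,j=2] 8<18 → i++
[i=2,j=2] 10<18 → i++
[i=3,j=2] 12<18 → i++
[i=4,j=2] 14<18 → i++
[i=5,j=2] 15<18 → i++
[i=6,j=2] 19>18 → j++
[i=6,j=3] 19<23 → i++
[i=7,j=3] 23==23 emit → i++,j++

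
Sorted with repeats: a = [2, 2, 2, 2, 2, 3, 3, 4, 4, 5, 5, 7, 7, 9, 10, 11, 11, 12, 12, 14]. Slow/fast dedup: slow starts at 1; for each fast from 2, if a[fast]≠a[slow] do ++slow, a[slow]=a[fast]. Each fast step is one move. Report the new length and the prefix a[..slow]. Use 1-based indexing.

length 10; prefix = [2, 3, 4, 5, 7, 9, 10, 11, 12, 14]

(s=1,f=2) a[fast]=2=a[slow] dup → fast++
(s=1,f=3) a[fast]=2=a[slow] dup → fast++
(s=1,f=4) a[fast]=2=a[slow] dup → fast++
(s=1,f=5) a[fast]=2=a[slow] dup → fast++
(s=1,f=6) a[fast]=3≠a[slow]=2 write a[2]=3 → slow++,fast++
(s=2,f=7) a[fast]=3=a[slow] dup → fast++
(s=2,f=8) a[fast]=4≠a[slow]=3 write a[3]=4 → slow++,fast++
(s=3,f=9) a[fast]=4=a[slow] dup → fast++
(s=3,f=10) a[fast]=5≠a[slow]=4 write a[4]=5 → slow++,fast++
(s=4,f=11) a[fast]=5=a[slow] dup → fast++
(s=4,f=12) a[fast]=7≠a[slow]=5 write a[5]=7 → slow++,fast++
(s=5,f=13) a[fast]=7=a[slow] dup → fast++
(s=5,f=14) a[fast]=9≠a[slow]=7 write a[6]=9 → slow++,fast++
(s=6,f=15) a[fast]=10≠a[slow]=9 write a[7]=10 → slow++,fast++
(s=7,f=16) a[fast]=11≠a[slow]=10 write a[8]=11 → slow++,fast++
(s=8,f=17) a[fast]=11=a[slow] dup → fast++
(s=8,f=18) a[fast]=12≠a[slow]=11 write a[9]=12 → slow++,fast++
(s=9,f=19) a[fast]=12=a[slow] dup → fast++
(s=9,f=20) a[fast]=14≠a[slow]=12 write a[10]=14 → slow++,fast++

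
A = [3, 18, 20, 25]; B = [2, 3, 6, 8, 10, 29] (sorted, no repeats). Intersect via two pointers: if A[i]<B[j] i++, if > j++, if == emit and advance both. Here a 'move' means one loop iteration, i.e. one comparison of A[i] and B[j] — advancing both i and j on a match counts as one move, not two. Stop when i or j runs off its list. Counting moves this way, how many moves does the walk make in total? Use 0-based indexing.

8 moves

i=0 j=0: 3>2, j++
i=0 j=1: 3==3 emit, i++,j++
i=1 j=2: 18>6, j++
i=1 j=3: 18>8, j++
i=1 j=4: 18>10, j++
i=1 j=5: 18<29, i++
i=2 j=5: 20<29, i++
i=3 j=5: 25<29, i++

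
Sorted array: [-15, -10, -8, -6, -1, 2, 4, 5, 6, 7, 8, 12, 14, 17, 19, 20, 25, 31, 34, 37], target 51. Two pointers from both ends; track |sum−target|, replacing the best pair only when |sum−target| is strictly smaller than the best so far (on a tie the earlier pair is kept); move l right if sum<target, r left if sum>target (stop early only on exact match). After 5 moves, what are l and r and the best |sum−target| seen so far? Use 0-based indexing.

[0,19] -15+37=22 d=29 * → l++
[1,19] -10+37=27 d=24 * → l++
[2,19] -8+37=29 d=22 * → l++
[3,19] -6+37=31 d=20 * → l++
[4,19] -1+37=36 d=15 * → l++

l=5, r=19, best |Δ|=15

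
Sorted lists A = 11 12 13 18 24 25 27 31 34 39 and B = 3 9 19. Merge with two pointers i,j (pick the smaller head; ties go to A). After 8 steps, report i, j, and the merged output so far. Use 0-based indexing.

i=5, j=3, merged so far=[3, 9, 11, 12, 13, 18, 19, 24]

i=0 j=0: A[i]=11>B[j]=3 take 3, j++
i=0 j=1: A[i]=11>B[j]=9 take 9, j++
i=0 j=2: A[i]=11<=B[j]=19 take 11, i++
i=1 j=2: A[i]=12<=B[j]=19 take 12, i++
i=2 j=2: A[i]=13<=B[j]=19 take 13, i++
i=3 j=2: A[i]=18<=B[j]=19 take 18, i++
i=4 j=2: A[i]=24>B[j]=19 take 19, j++
i=4 j=3: B done, take A[i]=24, i++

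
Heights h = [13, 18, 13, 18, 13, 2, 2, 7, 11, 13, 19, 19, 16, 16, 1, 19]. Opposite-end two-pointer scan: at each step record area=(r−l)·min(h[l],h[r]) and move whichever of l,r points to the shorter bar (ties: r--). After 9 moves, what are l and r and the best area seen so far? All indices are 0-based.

[0,15] min(13,19)*15=195 best=195 * → l++
[1,15] min(18,19)*14=252 best=252 * → l++
[2,15] min(13,19)*13=169 best=252 → l++
[3,15] min(18,19)*12=216 best=252 → l++
[4,15] min(13,19)*11=143 best=252 → l++
[5,15] min(2,19)*10=20 best=252 → l++
[6,15] min(2,19)*9=18 best=252 → l++
[7,15] min(7,19)*8=56 best=252 → l++
[8,15] min(11,19)*7=77 best=252 → l++

l=9, r=15, best area=252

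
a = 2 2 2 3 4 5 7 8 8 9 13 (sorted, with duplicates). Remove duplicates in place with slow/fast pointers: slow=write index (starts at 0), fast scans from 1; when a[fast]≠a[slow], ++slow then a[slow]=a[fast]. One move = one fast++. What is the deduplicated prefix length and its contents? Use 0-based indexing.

length 8; prefix = [2, 3, 4, 5, 7, 8, 9, 13]

slow=0 fast=1: a[fast]=2=a[slow] dup, fast++
slow=0 fast=2: a[fast]=2=a[slow] dup, fast++
slow=0 fast=3: a[fast]=3≠a[slow]=2 write a[1]=3, slow++,fast++
slow=1 fast=4: a[fast]=4≠a[slow]=3 write a[2]=4, slow++,fast++
slow=2 fast=5: a[fast]=5≠a[slow]=4 write a[3]=5, slow++,fast++
slow=3 fast=6: a[fast]=7≠a[slow]=5 write a[4]=7, slow++,fast++
slow=4 fast=7: a[fast]=8≠a[slow]=7 write a[5]=8, slow++,fast++
slow=5 fast=8: a[fast]=8=a[slow] dup, fast++
slow=5 fast=9: a[fast]=9≠a[slow]=8 write a[6]=9, slow++,fast++
slow=6 fast=10: a[fast]=13≠a[slow]=9 write a[7]=13, slow++,fast++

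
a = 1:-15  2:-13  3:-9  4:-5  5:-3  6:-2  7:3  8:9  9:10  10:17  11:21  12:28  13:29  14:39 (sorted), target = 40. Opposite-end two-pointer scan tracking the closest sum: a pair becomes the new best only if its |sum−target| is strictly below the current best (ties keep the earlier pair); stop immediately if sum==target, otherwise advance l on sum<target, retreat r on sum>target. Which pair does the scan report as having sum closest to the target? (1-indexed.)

l=1 r=14: -15+39=24 d=16 *, l++
l=2 r=14: -13+39=26 d=14 *, l++
l=3 r=14: -9+39=30 d=10 *, l++
l=4 r=14: -5+39=34 d=6 *, l++
l=5 r=14: -3+39=36 d=4 *, l++
l=6 r=14: -2+39=37 d=3 *, l++
l=7 r=14: 3+39=42 d=2 *, r--
l=7 r=13: 3+29=32 d=8, l++
l=8 r=13: 9+29=38 d=2, l++
l=9 r=13: 10+29=39 d=1 *, l++
l=10 r=13: 17+29=46 d=6, r--
l=10 r=12: 17+28=45 d=5, r--
l=10 r=11: 17+21=38 d=2, l++

pair (10, 29) with sum 39 (|Δ|=1)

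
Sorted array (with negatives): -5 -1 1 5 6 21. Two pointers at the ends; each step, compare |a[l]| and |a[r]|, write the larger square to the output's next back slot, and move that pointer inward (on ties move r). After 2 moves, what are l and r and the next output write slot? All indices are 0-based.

l=0, r=3, next write slot=3

[0,5] |-5|<=|21| out[5]=441 → r--
[0,4] |-5|<=|6| out[4]=36 → r--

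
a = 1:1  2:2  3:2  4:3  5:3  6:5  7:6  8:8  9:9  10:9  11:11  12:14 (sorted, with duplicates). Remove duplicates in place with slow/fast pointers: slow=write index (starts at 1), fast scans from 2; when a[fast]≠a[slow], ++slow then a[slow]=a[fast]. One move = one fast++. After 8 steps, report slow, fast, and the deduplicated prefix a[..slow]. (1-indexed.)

(s=1,f=2) a[fast]=2≠a[slow]=1 write a[2]=2 → slow++,fast++
(s=2,f=3) a[fast]=2=a[slow] dup → fast++
(s=2,f=4) a[fast]=3≠a[slow]=2 write a[3]=3 → slow++,fast++
(s=3,f=5) a[fast]=3=a[slow] dup → fast++
(s=3,f=6) a[fast]=5≠a[slow]=3 write a[4]=5 → slow++,fast++
(s=4,f=7) a[fast]=6≠a[slow]=5 write a[5]=6 → slow++,fast++
(s=5,f=8) a[fast]=8≠a[slow]=6 write a[6]=8 → slow++,fast++
(s=6,f=9) a[fast]=9≠a[slow]=8 write a[7]=9 → slow++,fast++

slow=7, fast=10, prefix=[1, 2, 3, 5, 6, 8, 9]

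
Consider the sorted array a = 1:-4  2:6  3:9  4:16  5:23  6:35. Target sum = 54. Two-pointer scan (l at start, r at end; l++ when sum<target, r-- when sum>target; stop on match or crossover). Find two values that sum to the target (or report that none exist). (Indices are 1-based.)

no pair

l=1 r=6: -4+35=31 <54, l++
l=2 r=6: 6+35=41 <54, l++
l=3 r=6: 9+35=44 <54, l++
l=4 r=6: 16+35=51 <54, l++
l=5 r=6: 23+35=58 >54, r--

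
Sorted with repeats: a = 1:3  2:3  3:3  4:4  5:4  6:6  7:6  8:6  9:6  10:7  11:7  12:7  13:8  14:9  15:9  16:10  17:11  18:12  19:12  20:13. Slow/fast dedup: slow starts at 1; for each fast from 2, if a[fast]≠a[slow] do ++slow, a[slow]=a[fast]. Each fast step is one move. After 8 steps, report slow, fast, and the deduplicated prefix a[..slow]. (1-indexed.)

slow=3, fast=10, prefix=[3, 4, 6]

(s=1,f=2) a[fast]=3=a[slow] dup → fast++
(s=1,f=3) a[fast]=3=a[slow] dup → fast++
(s=1,f=4) a[fast]=4≠a[slow]=3 write a[2]=4 → slow++,fast++
(s=2,f=5) a[fast]=4=a[slow] dup → fast++
(s=2,f=6) a[fast]=6≠a[slow]=4 write a[3]=6 → slow++,fast++
(s=3,f=7) a[fast]=6=a[slow] dup → fast++
(s=3,f=8) a[fast]=6=a[slow] dup → fast++
(s=3,f=9) a[fast]=6=a[slow] dup → fast++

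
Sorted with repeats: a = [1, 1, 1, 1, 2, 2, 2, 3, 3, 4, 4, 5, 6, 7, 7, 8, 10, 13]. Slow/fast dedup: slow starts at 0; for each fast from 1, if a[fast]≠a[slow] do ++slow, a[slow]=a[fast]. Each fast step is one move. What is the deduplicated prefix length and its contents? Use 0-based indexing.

(s=0,f=1) a[fast]=1=a[slow] dup → fast++
(s=0,f=2) a[fast]=1=a[slow] dup → fast++
(s=0,f=3) a[fast]=1=a[slow] dup → fast++
(s=0,f=4) a[fast]=2≠a[slow]=1 write a[1]=2 → slow++,fast++
(s=1,f=5) a[fast]=2=a[slow] dup → fast++
(s=1,f=6) a[fast]=2=a[slow] dup → fast++
(s=1,f=7) a[fast]=3≠a[slow]=2 write a[2]=3 → slow++,fast++
(s=2,f=8) a[fast]=3=a[slow] dup → fast++
(s=2,f=9) a[fast]=4≠a[slow]=3 write a[3]=4 → slow++,fast++
(s=3,f=10) a[fast]=4=a[slow] dup → fast++
(s=3,f=11) a[fast]=5≠a[slow]=4 write a[4]=5 → slow++,fast++
(s=4,f=12) a[fast]=6≠a[slow]=5 write a[5]=6 → slow++,fast++
(s=5,f=13) a[fast]=7≠a[slow]=6 write a[6]=7 → slow++,fast++
(s=6,f=14) a[fast]=7=a[slow] dup → fast++
(s=6,f=15) a[fast]=8≠a[slow]=7 write a[7]=8 → slow++,fast++
(s=7,f=16) a[fast]=10≠a[slow]=8 write a[8]=10 → slow++,fast++
(s=8,f=17) a[fast]=13≠a[slow]=10 write a[9]=13 → slow++,fast++

length 10; prefix = [1, 2, 3, 4, 5, 6, 7, 8, 10, 13]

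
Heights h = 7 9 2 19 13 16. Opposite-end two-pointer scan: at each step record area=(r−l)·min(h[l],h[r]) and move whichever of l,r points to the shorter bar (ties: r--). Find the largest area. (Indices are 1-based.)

l=1 r=6: min(7,16)*5=35 best=35 *, l++
l=2 r=6: min(9,16)*4=36 best=36 *, l++
l=3 r=6: min(2,16)*3=6 best=36, l++
l=4 r=6: min(19,16)*2=32 best=36, r--
l=4 r=5: min(19,13)*1=13 best=36, r--

max area = 36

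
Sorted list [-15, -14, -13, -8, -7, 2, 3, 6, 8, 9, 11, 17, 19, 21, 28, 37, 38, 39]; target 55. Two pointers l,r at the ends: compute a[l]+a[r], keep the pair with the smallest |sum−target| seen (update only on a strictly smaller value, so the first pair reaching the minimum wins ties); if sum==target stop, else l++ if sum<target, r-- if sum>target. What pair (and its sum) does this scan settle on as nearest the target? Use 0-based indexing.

pair (17, 38) with sum 55 (|Δ|=0)

[0,17] -15+39=24 d=31 * → l++
[1,17] -14+39=25 d=30 * → l++
[2,17] -13+39=26 d=29 * → l++
[3,17] -8+39=31 d=24 * → l++
[4,17] -7+39=32 d=23 * → l++
[5,17] 2+39=41 d=14 * → l++
[6,17] 3+39=42 d=13 * → l++
[7,17] 6+39=45 d=10 * → l++
[8,17] 8+39=47 d=8 * → l++
[9,17] 9+39=48 d=7 * → l++
[10,17] 11+39=50 d=5 * → l++
[11,17] 17+39=56 d=1 * → r--
[11,16] 17+38=55 d=0 * → stop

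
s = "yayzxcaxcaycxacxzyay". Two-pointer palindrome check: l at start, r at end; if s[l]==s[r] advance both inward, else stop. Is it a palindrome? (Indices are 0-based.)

not a palindrome (mismatch at 9,10)

[0,19] 'y'=='y' → l++,r--
[1,18] 'a'=='a' → l++,r--
[2,17] 'y'=='y' → l++,r--
[3,16] 'z'=='z' → l++,r--
[4,15] 'x'=='x' → l++,r--
[5,14] 'c'=='c' → l++,r--
[6,13] 'a'=='a' → l++,r--
[7,12] 'x'=='x' → l++,r--
[8,11] 'c'=='c' → l++,r--
[9,10] 'a'!='y' → stop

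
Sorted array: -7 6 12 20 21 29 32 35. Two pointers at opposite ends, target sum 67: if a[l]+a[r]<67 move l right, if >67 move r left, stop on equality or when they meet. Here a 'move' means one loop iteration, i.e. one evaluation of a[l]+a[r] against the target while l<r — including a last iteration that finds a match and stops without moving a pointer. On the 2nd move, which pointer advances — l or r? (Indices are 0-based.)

l

l=0 r=7: -7+35=28 <67, l++
l=1 r=7: 6+35=41 <67, l++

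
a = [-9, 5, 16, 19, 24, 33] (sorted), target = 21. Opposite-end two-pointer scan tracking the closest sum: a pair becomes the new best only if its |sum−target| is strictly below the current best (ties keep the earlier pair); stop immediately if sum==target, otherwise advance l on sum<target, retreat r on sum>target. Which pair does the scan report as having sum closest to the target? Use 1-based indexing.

pair (5, 16) with sum 21 (|Δ|=0)

[1,6] -9+33=24 d=3 * → r--
[1,5] -9+24=15 d=6 → l++
[2,5] 5+24=29 d=8 → r--
[2,4] 5+19=24 d=3 → r--
[2,3] 5+16=21 d=0 * → stop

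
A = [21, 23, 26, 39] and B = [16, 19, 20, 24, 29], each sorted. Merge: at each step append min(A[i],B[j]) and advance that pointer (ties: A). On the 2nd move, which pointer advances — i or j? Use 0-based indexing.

j

i=0 j=0: A[i]=21>B[j]=16 take 16, j++
i=0 j=1: A[i]=21>B[j]=19 take 19, j++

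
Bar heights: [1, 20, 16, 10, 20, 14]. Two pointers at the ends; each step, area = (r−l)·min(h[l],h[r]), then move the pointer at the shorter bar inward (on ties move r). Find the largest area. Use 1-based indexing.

[1,6] min(1,14)*5=5 best=5 * → l++
[2,6] min(20,14)*4=56 best=56 * → r--
[2,5] min(20,20)*3=60 best=60 * → r--
[2,4] min(20,10)*2=20 best=60 → r--
[2,3] min(20,16)*1=16 best=60 → r--

max area = 60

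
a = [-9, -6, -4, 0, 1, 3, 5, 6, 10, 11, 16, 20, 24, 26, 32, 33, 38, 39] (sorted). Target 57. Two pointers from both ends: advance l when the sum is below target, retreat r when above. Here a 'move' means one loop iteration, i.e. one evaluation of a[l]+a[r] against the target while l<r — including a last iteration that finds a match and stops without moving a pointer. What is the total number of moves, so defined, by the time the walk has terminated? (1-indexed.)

15 moves

l=1 r=18: -9+39=30 <57, l++
l=2 r=18: -6+39=33 <57, l++
l=3 r=18: -4+39=35 <57, l++
l=4 r=18: 0+39=39 <57, l++
l=5 r=18: 1+39=40 <57, l++
l=6 r=18: 3+39=42 <57, l++
l=7 r=18: 5+39=44 <57, l++
l=8 r=18: 6+39=45 <57, l++
l=9 r=18: 10+39=49 <57, l++
l=10 r=18: 11+39=50 <57, l++
l=11 r=18: 16+39=55 <57, l++
l=12 r=18: 20+39=59 >57, r--
l=12 r=17: 20+38=58 >57, r--
l=12 r=16: 20+33=53 <57, l++
l=13 r=16: 24+33=57, found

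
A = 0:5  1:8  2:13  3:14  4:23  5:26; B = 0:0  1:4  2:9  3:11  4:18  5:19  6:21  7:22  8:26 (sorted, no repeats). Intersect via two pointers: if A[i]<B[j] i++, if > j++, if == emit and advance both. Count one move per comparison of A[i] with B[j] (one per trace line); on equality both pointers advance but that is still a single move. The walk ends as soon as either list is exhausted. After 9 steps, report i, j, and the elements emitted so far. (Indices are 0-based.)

i=4, j=5, emitted=[]

[i=0,j=0] 5>0 → j++
[i=0,j=1] 5>4 → j++
[i=0,j=2] 5<9 → i++
[i=1,j=2] 8<9 → i++
[i=2,j=2] 13>9 → j++
[i=2,j=3] 13>11 → j++
[i=2,j=4] 13<18 → i++
[i=3,j=4] 14<18 → i++
[i=4,j=4] 23>18 → j++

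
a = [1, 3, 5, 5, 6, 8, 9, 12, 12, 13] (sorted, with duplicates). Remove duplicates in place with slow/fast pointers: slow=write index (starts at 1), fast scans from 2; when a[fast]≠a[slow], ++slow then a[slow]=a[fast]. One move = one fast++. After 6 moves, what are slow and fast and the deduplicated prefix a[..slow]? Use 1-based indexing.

(s=1,f=2) a[fast]=3≠a[slow]=1 write a[2]=3 → slow++,fast++
(s=2,f=3) a[fast]=5≠a[slow]=3 write a[3]=5 → slow++,fast++
(s=3,f=4) a[fast]=5=a[slow] dup → fast++
(s=3,f=5) a[fast]=6≠a[slow]=5 write a[4]=6 → slow++,fast++
(s=4,f=6) a[fast]=8≠a[slow]=6 write a[5]=8 → slow++,fast++
(s=5,f=7) a[fast]=9≠a[slow]=8 write a[6]=9 → slow++,fast++

slow=6, fast=8, prefix=[1, 3, 5, 6, 8, 9]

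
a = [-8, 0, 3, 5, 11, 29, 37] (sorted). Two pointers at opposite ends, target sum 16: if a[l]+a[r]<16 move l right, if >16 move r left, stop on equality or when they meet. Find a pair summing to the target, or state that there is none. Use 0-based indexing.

[0,6] -8+37=29 >16 → r--
[0,5] -8+29=21 >16 → r--
[0,4] -8+11=3 <16 → l++
[1,4] 0+11=11 <16 → l++
[2,4] 3+11=14 <16 → l++
[3,4] 5+11=16 → found

(5, 11)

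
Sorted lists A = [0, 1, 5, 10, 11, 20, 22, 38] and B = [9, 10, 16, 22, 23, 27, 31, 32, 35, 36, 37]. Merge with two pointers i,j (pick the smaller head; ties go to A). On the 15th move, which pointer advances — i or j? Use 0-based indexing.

j

[i=0,j=0] A[i]=0<=B[j]=9 take 0 → i++
[i=1,j=0] A[i]=1<=B[j]=9 take 1 → i++
[i=2,j=0] A[i]=5<=B[j]=9 take 5 → i++
[i=3,j=0] A[i]=10>B[j]=9 take 9 → j++
[i=3,j=1] A[i]=10<=B[j]=10 take 10 → i++
[i=4,j=1] A[i]=11>B[j]=10 take 10 → j++
[i=4,j=2] A[i]=11<=B[j]=16 take 11 → i++
[i=5,j=2] A[i]=20>B[j]=16 take 16 → j++
[i=5,j=3] A[i]=20<=B[j]=22 take 20 → i++
[i=6,j=3] A[i]=22<=B[j]=22 take 22 → i++
[i=7,j=3] A[i]=38>B[j]=22 take 22 → j++
[i=7,j=4] A[i]=38>B[j]=23 take 23 → j++
[i=7,j=5] A[i]=38>B[j]=27 take 27 → j++
[i=7,j=6] A[i]=38>B[j]=31 take 31 → j++
[i=7,j=7] A[i]=38>B[j]=32 take 32 → j++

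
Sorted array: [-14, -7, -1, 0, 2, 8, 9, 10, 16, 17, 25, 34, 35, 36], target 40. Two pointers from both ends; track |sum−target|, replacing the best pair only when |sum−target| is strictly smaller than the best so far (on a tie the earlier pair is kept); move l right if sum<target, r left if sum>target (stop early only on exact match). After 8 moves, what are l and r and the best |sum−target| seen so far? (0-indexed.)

l=0 r=13: -14+36=22 d=18 *, l++
l=1 r=13: -7+36=29 d=11 *, l++
l=2 r=13: -1+36=35 d=5 *, l++
l=3 r=13: 0+36=36 d=4 *, l++
l=4 r=13: 2+36=38 d=2 *, l++
l=5 r=13: 8+36=44 d=4, r--
l=5 r=12: 8+35=43 d=3, r--
l=5 r=11: 8+34=42 d=2, r--

l=5, r=10, best |Δ|=2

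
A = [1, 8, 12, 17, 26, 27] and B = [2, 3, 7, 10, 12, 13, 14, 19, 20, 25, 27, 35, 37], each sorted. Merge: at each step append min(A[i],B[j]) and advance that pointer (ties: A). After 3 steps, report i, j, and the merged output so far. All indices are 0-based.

i=1, j=2, merged so far=[1, 2, 3]

i=0 j=0: A[i]=1<=B[j]=2 take 1, i++
i=1 j=0: A[i]=8>B[j]=2 take 2, j++
i=1 j=1: A[i]=8>B[j]=3 take 3, j++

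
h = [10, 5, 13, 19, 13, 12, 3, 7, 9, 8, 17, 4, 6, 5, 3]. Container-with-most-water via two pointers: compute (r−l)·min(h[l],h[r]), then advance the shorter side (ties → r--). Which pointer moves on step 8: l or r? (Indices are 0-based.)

[0,14] min(10,3)*14=42 best=42 * → r--
[0,13] min(10,5)*13=65 best=65 * → r--
[0,12] min(10,6)*12=72 best=72 * → r--
[0,11] min(10,4)*11=44 best=72 → r--
[0,10] min(10,17)*10=100 best=100 * → l++
[1,10] min(5,17)*9=45 best=100 → l++
[2,10] min(13,17)*8=104 best=104 * → l++
[3,10] min(19,17)*7=119 best=119 * → r--

r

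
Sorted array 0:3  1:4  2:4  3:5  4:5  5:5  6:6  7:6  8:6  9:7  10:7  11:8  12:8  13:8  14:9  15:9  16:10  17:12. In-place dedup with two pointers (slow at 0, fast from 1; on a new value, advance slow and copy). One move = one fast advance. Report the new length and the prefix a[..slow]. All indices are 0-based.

length 9; prefix = [3, 4, 5, 6, 7, 8, 9, 10, 12]

(s=0,f=1) a[fast]=4≠a[slow]=3 write a[1]=4 → slow++,fast++
(s=1,f=2) a[fast]=4=a[slow] dup → fast++
(s=1,f=3) a[fast]=5≠a[slow]=4 write a[2]=5 → slow++,fast++
(s=2,f=4) a[fast]=5=a[slow] dup → fast++
(s=2,f=5) a[fast]=5=a[slow] dup → fast++
(s=2,f=6) a[fast]=6≠a[slow]=5 write a[3]=6 → slow++,fast++
(s=3,f=7) a[fast]=6=a[slow] dup → fast++
(s=3,f=8) a[fast]=6=a[slow] dup → fast++
(s=3,f=9) a[fast]=7≠a[slow]=6 write a[4]=7 → slow++,fast++
(s=4,f=10) a[fast]=7=a[slow] dup → fast++
(s=4,f=11) a[fast]=8≠a[slow]=7 write a[5]=8 → slow++,fast++
(s=5,f=12) a[fast]=8=a[slow] dup → fast++
(s=5,f=13) a[fast]=8=a[slow] dup → fast++
(s=5,f=14) a[fast]=9≠a[slow]=8 write a[6]=9 → slow++,fast++
(s=6,f=15) a[fast]=9=a[slow] dup → fast++
(s=6,f=16) a[fast]=10≠a[slow]=9 write a[7]=10 → slow++,fast++
(s=7,f=17) a[fast]=12≠a[slow]=10 write a[8]=12 → slow++,fast++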